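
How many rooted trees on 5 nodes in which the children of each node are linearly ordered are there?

A rooted plane tree on 5 nodes has 4 edges, and such trees are counted by C_4.
C_4 = C_3 · 2(2·3+1)/(3+2) = 5 · 14/5 = 14.

14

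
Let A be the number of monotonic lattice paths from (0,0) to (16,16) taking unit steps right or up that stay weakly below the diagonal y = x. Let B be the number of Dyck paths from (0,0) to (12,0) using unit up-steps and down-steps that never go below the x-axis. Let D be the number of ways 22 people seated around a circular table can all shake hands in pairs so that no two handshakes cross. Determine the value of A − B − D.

35298752

Monotone paths in an n×n grid that stay weakly below the diagonal are counted by C_n; here n = 16. So A = C_16 = 35357670.
Dyck paths of semilength n (length 2n) are counted by C_n; here n = 6. So B = C_6 = 132.
With 22 = 2·11 people, non-crossing handshake pairings are non-crossing perfect matchings on a circle, counted by C_11. So D = C_11 = 58786.
A − B − D = 35357670 − 132 − 58786 = 35298752.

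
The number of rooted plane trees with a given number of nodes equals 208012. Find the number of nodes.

Rooted ordered trees on m nodes are counted by C_{m−1}, and C_12 = 208012.
So the index is 12, and the number of nodes is 12 + 1 = 13.

13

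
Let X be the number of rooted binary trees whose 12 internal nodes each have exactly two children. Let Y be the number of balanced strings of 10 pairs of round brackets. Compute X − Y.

Full binary trees with n internal nodes are counted by C_n; here n = 12. So X = C_12 = 208012.
With 10 pairs the number of balanced bracket strings is the Catalan number C_10. So Y = C_10 = 16796.
X − Y = 208012 − 16796 = 191216.

191216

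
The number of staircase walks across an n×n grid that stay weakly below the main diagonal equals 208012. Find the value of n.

12

Such diagonal-avoiding paths in an n×n grid are counted by C_n. The Catalan number equal to 208012 is C_12.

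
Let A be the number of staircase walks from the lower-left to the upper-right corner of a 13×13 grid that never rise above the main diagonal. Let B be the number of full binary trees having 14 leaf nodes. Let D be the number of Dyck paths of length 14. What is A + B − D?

1485371

Sub-diagonal monotone paths from (0,0) to (13,13) biject with Dyck paths of semilength 13, giving C_13. So A = C_13 = 742900.
Full binary trees with 14 leaves have 14−1 = 13 internal nodes, so there are C_13 of them. So B = C_13 = 742900.
Paths of 7 up- and 7 down-steps that never dip below the axis are Dyck paths; their count is C_7. So D = C_7 = 429.
A + B − D = 742900 + 742900 − 429 = 1485371.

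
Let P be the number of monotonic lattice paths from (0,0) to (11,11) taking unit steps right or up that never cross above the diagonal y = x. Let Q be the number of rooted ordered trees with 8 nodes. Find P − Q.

Monotone paths in an n×n grid that stay weakly below the diagonal are counted by C_n; here n = 11. So P = C_11 = 58786.
A rooted plane tree on 8 nodes has 7 edges, and such trees are counted by C_7. So Q = C_7 = 429.
P − Q = 58786 − 429 = 58357.

58357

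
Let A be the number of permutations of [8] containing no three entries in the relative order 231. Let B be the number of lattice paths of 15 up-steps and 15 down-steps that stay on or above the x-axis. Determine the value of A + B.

9696275

For any fixed pattern of length 3, the pattern-avoiding permutations of [8] number C_8. So A = C_8 = 1430.
Dyck paths of semilength n (length 2n) are counted by C_n; here n = 15. So B = C_15 = 9694845.
A + B = 1430 + 9694845 = 9696275.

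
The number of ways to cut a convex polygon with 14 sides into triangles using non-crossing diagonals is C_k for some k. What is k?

Triangulations of a convex m-gon are counted by C_{m−2}; with m = 14 this is C_12.

12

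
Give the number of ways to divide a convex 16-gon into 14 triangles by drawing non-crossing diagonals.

Triangulations of a convex m-gon are counted by C_{m−2}; with m = 16 this is C_14.
C_14 = C(28,14)/15 = 40116600/15 = 2674440.

2674440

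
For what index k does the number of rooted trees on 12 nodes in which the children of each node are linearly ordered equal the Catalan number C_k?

Rooted ordered (plane) trees on m nodes have m−1 edges and are counted by C_{m−1}; m = 12 gives C_11.

11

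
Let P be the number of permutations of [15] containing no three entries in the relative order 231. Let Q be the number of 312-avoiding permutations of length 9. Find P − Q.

9689983

Permutations of [n] avoiding any single length-3 pattern are counted by C_n; here n = 15. So P = C_15 = 9694845.
For any fixed pattern of length 3, the pattern-avoiding permutations of [9] number C_9. So Q = C_9 = 4862.
P − Q = 9694845 − 4862 = 9689983.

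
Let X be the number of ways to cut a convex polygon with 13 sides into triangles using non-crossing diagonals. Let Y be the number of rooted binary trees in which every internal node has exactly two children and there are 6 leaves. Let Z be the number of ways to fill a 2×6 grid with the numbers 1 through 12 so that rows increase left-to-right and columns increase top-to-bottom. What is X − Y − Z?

58612

Triangulations of a convex m-gon are counted by C_{m−2}; with m = 13 this is C_11. So X = C_11 = 58786.
Full binary trees with 6 leaves have 6−1 = 5 internal nodes, so there are C_5 of them. So Y = C_5 = 42.
By the hook-length formula (or a Dyck-path bijection), SYT of shape 2×6 number C_6. So Z = C_6 = 132.
X − Y − Z = 58786 − 42 − 132 = 58612.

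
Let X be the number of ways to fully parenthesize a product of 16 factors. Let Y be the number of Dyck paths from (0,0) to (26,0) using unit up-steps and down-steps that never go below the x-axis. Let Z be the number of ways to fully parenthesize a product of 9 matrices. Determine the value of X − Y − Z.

8950515

Parenthesizations of m factors correspond to full binary trees with m leaves, counted by C_{m−1}; m = 16 gives C_15. So X = C_15 = 9694845.
Paths of 13 up- and 13 down-steps that never dip below the axis are Dyck paths; their count is C_13. So Y = C_13 = 742900.
Parenthesizations of m factors correspond to full binary trees with m leaves, counted by C_{m−1}; m = 9 gives C_8. So Z = C_8 = 1430.
X − Y − Z = 9694845 − 742900 − 1430 = 8950515.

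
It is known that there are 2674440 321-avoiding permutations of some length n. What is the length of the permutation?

Permutations of [n] avoiding a fixed length-3 pattern are counted by C_n. Since C_14 = 2674440, the index is 14.

14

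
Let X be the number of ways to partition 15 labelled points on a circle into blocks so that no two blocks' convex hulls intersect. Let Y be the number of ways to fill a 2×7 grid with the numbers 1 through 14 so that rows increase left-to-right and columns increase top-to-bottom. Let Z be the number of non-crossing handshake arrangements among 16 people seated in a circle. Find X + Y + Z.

Non-crossing partitions of an n-element set are counted by C_n; here n = 15. So X = C_15 = 9694845.
By the hook-length formula (or a Dyck-path bijection), SYT of shape 2×7 number C_7. So Y = C_7 = 429.
With 16 = 2·8 people, non-crossing handshake pairings are non-crossing perfect matchings on a circle, counted by C_8. So Z = C_8 = 1430.
X + Y + Z = 9694845 + 429 + 1430 = 9696704.

9696704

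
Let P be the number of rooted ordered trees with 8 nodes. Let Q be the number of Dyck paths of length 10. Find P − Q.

387

Rooted ordered (plane) trees on m nodes have m−1 edges and are counted by C_{m−1}; m = 8 gives C_7. So P = C_7 = 429.
Dyck paths of semilength n (length 2n) are counted by C_n; here n = 5. So Q = C_5 = 42.
P − Q = 429 − 42 = 387.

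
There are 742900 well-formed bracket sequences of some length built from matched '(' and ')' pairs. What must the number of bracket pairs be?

13

Balanced strings of n bracket-pairs are counted by C_n; 742900 = C_13.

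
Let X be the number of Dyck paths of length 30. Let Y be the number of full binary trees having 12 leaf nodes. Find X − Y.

Dyck paths of semilength n (length 2n) are counted by C_n; here n = 15. So X = C_15 = 9694845.
Full binary trees with 12 leaves have 12−1 = 11 internal nodes, so there are C_11 of them. So Y = C_11 = 58786.
X − Y = 9694845 − 58786 = 9636059.

9636059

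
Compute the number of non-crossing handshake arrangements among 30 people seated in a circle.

Non-crossing handshake pairings of 2n people are counted by C_n; 30 people gives n = 15.
C_15 = C(30,15)/16 = 155117520/16 = 9694845.

9694845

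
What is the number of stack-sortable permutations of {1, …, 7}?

By Knuth's characterisation, the stack-sortable permutations of length 7 are the 231-avoiders, numbering C_7.
C_7 = C(14,7)/8 = 3432/8 = 429.

429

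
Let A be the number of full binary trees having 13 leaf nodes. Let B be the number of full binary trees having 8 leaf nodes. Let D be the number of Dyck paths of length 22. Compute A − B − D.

A full binary tree with L leaves has L−1 internal nodes and is counted by C_{L−1}; L = 13 gives C_12. So A = C_12 = 208012.
A full binary tree with L leaves has L−1 internal nodes and is counted by C_{L−1}; L = 8 gives C_7. So B = C_7 = 429.
A Dyck path with 11 up-steps and 11 down-steps has semilength 11, so there are C_11 of them. So D = C_11 = 58786.
A − B − D = 208012 − 429 − 58786 = 148797.

148797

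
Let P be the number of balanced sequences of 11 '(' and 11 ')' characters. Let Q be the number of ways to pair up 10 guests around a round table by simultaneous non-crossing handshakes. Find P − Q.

58744

Balanced strings of n pairs of brackets are counted by C_n; here n = 11. So P = C_11 = 58786.
With 10 = 2·5 people, non-crossing handshake pairings are non-crossing perfect matchings on a circle, counted by C_5. So Q = C_5 = 42.
P − Q = 58786 − 42 = 58744.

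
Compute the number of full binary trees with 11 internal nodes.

58786

Full binary trees with n internal nodes are counted by C_n; here n = 11.
C_11 = C(22,11)/12 = 705432/12 = 58786.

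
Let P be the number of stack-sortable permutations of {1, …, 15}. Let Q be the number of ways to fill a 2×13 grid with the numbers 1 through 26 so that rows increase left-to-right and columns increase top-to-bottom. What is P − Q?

8951945

Stack-sortable permutations are exactly the 231-avoiding ones, counted by C_n; here n = 15. So P = C_15 = 9694845.
Standard Young tableaux of shape 2×n are counted by C_n; here n = 13. So Q = C_13 = 742900.
P − Q = 9694845 − 742900 = 8951945.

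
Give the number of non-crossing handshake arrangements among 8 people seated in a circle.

14

Non-crossing handshake pairings of 2n people are counted by C_n; 8 people gives n = 4.
C_4 = C(8,4)/5 = 70/5 = 14.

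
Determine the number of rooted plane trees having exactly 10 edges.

A rooted plane tree with 10 edges has 11 nodes, and the count is C_10.
C_10 = 16796.

16796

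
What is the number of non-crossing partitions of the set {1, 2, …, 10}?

16796

Non-crossing partitions of an n-element set are counted by C_n; here n = 10.
C_10 = 16796.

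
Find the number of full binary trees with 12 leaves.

58786

Full binary trees with 12 leaves have 12−1 = 11 internal nodes, so there are C_11 of them.
C_11 = C_10 · 2(2·10+1)/(10+2) = 16796 · 42/12 = 58786.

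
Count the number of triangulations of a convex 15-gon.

Triangulations of a convex m-gon are counted by C_{m−2}; with m = 15 this is C_13.
C_13 = C(26,13)/14 = 10400600/14 = 742900.

742900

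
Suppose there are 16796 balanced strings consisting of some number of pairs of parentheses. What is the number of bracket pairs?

Balanced strings of n bracket-pairs are counted by C_n; 16796 = C_10.

10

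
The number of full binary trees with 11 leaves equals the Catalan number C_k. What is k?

10

Full binary trees with 11 leaves have 11−1 = 10 internal nodes, so there are C_10 of them.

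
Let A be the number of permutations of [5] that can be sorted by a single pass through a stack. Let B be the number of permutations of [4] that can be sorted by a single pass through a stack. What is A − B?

28

By Knuth's characterisation, the stack-sortable permutations of length 5 are the 231-avoiders, numbering C_5. So A = C_5 = 42.
By Knuth's characterisation, the stack-sortable permutations of length 4 are the 231-avoiders, numbering C_4. So B = C_4 = 14.
A − B = 42 − 14 = 28.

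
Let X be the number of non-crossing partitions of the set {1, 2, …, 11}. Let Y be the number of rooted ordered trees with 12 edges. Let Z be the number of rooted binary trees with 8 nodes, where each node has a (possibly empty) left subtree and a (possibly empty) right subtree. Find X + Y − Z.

The non-crossing partitions of [11] form a lattice of size C_11. So X = C_11 = 58786.
A rooted plane tree with 12 edges has 13 nodes, and the count is C_12. So Y = C_12 = 208012.
There are C_n binary search tree shapes on n keys; with n = 8 that is C_8. So Z = C_8 = 1430.
X + Y − Z = 58786 + 208012 − 1430 = 265368.

265368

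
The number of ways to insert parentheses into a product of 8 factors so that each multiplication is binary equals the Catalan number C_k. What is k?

7

Bracketing 8 factors into binary products is counted by C_{8−1} = C_7.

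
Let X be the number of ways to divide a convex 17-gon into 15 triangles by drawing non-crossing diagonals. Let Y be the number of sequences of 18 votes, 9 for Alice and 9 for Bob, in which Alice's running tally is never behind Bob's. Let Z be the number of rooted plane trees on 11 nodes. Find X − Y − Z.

The number of triangulations of a 17-gon is the Catalan number C_15 (index = sides − 2). So X = C_15 = 9694845.
Ballot sequences with n votes each where one side never trails are Dyck words, counted by C_n; here n = 9. So Y = C_9 = 4862.
Rooted ordered (plane) trees on m nodes have m−1 edges and are counted by C_{m−1}; m = 11 gives C_10. So Z = C_10 = 16796.
X − Y − Z = 9694845 − 4862 − 16796 = 9673187.

9673187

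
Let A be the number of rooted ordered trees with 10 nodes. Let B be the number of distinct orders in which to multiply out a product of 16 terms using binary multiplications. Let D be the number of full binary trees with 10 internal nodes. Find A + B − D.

A rooted plane tree on 10 nodes has 9 edges, and such trees are counted by C_9. So A = C_9 = 4862.
Ways to associate a product of 16 factors correspond to binary trees on 16 leaves, so the count is C_15. So B = C_15 = 9694845.
The number of full binary trees on 10 internal nodes is the Catalan number C_10. So D = C_10 = 16796.
A + B − D = 4862 + 9694845 − 16796 = 9682911.

9682911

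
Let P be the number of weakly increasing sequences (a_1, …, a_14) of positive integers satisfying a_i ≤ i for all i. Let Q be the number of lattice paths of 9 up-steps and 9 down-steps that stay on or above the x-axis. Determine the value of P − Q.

2669578

Weakly increasing sequences with a_i ≤ i biject with Dyck paths of semilength 14, so there are C_14. So P = C_14 = 2674440.
Paths of 9 up- and 9 down-steps that never dip below the axis are Dyck paths; their count is C_9. So Q = C_9 = 4862.
P − Q = 2674440 − 4862 = 2669578.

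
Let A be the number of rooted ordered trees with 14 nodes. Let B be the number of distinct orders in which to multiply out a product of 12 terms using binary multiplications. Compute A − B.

A rooted plane tree on 14 nodes has 13 edges, and such trees are counted by C_13. So A = C_13 = 742900.
Ways to associate a product of 12 factors correspond to binary trees on 12 leaves, so the count is C_11. So B = C_11 = 58786.
A − B = 742900 − 58786 = 684114.

684114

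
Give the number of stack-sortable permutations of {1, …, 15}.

By Knuth's characterisation, the stack-sortable permutations of length 15 are the 231-avoiders, numbering C_15.
C_15 = 9694845.

9694845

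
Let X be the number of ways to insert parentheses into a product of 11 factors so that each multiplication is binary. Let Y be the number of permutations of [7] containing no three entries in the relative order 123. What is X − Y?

Ways to associate a product of 11 factors correspond to binary trees on 11 leaves, so the count is C_10. So X = C_10 = 16796.
Permutations of [n] avoiding any single length-3 pattern are counted by C_n; here n = 7. So Y = C_7 = 429.
X − Y = 16796 − 429 = 16367.

16367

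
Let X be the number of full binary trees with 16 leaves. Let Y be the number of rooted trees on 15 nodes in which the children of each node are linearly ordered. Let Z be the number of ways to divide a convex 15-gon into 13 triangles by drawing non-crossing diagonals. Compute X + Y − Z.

A full binary tree with L leaves has L−1 internal nodes and is counted by C_{L−1}; L = 16 gives C_15. So X = C_15 = 9694845.
A rooted plane tree on 15 nodes has 14 edges, and such trees are counted by C_14. So Y = C_14 = 2674440.
Triangulations of a convex m-gon are counted by C_{m−2}; with m = 15 this is C_13. So Z = C_13 = 742900.
X + Y − Z = 9694845 + 2674440 − 742900 = 11626385.

11626385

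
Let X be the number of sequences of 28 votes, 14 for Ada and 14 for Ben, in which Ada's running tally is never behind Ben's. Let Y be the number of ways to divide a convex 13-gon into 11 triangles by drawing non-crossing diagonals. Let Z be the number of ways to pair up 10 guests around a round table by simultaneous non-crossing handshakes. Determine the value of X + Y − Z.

2733184

Ballot sequences with n votes each where one side never trails are Dyck words, counted by C_n; here n = 14. So X = C_14 = 2674440.
Triangulations of a convex m-gon are counted by C_{m−2}; with m = 13 this is C_11. So Y = C_11 = 58786.
With 10 = 2·5 people, non-crossing handshake pairings are non-crossing perfect matchings on a circle, counted by C_5. So Z = C_5 = 42.
X + Y − Z = 2674440 + 58786 − 42 = 2733184.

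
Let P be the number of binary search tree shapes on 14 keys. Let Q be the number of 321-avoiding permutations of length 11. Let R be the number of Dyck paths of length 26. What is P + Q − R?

Binary trees (left/right distinguished) on n nodes are counted by C_n; here n = 14. So P = C_14 = 2674440.
For any fixed pattern of length 3, the pattern-avoiding permutations of [11] number C_11. So Q = C_11 = 58786.
Paths of 13 up- and 13 down-steps that never dip below the axis are Dyck paths; their count is C_13. So R = C_13 = 742900.
P + Q − R = 2674440 + 58786 − 742900 = 1990326.

1990326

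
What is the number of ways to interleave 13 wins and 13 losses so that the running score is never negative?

Reading a vote for the leader as '(' and for the other as ')' turns such a sequence into a balanced string of 13 pairs, so the count is C_13.
C_13 = 742900.

742900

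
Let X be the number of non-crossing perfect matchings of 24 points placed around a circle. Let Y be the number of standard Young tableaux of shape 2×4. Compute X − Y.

207998

Pairing 24 circle points by 12 non-crossing chords gives C_12 matchings. So X = C_12 = 208012.
By the hook-length formula (or a Dyck-path bijection), SYT of shape 2×4 number C_4. So Y = C_4 = 14.
X − Y = 208012 − 14 = 207998.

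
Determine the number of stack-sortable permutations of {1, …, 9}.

4862

Stack-sortable permutations are exactly the 231-avoiding ones, counted by C_n; here n = 9.
C_9 = C_8 · 2(2·8+1)/(8+2) = 1430 · 34/10 = 4862.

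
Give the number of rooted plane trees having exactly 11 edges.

Rooted ordered trees with n edges are counted by C_n; here n = 11.
C_11 = 58786.

58786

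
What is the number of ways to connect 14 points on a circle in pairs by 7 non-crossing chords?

429

Pairing 14 circle points by 7 non-crossing chords gives C_7 matchings.
C_7 = C_6 · 2(2·6+1)/(6+2) = 132 · 26/8 = 429.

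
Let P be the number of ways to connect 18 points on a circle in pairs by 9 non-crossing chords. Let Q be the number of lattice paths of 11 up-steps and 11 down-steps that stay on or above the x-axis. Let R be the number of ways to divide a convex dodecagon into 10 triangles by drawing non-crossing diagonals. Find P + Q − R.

Non-crossing perfect matchings of 2n points on a circle are counted by C_n; with 18 points, n = 9. So P = C_9 = 4862.
Paths of 11 up- and 11 down-steps that never dip below the axis are Dyck paths; their count is C_11. So Q = C_11 = 58786.
The number of triangulations of a 12-gon is the Catalan number C_10 (index = sides − 2). So R = C_10 = 16796.
P + Q − R = 4862 + 58786 − 16796 = 46852.

46852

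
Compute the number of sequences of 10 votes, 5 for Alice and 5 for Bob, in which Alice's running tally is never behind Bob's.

Ballot sequences with n votes each where one side never trails are Dyck words, counted by C_n; here n = 5.
C_5 = C_4 · 2(2·4+1)/(4+2) = 14 · 18/6 = 42.

42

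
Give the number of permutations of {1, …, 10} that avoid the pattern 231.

For any fixed pattern of length 3, the pattern-avoiding permutations of [10] number C_10.
C_10 = C(20,10)/11 = 184756/11 = 16796.

16796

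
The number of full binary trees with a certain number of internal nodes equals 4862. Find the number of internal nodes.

9

Full binary trees with n internal nodes are counted by C_n. Since C_9 = 4862, the index is 9.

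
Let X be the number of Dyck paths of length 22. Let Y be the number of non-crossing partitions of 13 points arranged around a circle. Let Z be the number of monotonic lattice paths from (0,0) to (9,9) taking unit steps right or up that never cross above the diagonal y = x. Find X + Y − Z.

Paths of 11 up- and 11 down-steps that never dip below the axis are Dyck paths; their count is C_11. So X = C_11 = 58786.
Non-crossing partitions of an n-element set are counted by C_n; here n = 13. So Y = C_13 = 742900.
Monotone paths in an n×n grid that stay weakly below the diagonal are counted by C_n; here n = 9. So Z = C_9 = 4862.
X + Y − Z = 58786 + 742900 − 4862 = 796824.

796824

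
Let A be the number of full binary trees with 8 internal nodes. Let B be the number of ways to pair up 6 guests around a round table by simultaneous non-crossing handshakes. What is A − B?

1425

The number of full binary trees on 8 internal nodes is the Catalan number C_8. So A = C_8 = 1430.
With 6 = 2·3 people, non-crossing handshake pairings are non-crossing perfect matchings on a circle, counted by C_3. So B = C_3 = 5.
A − B = 1430 − 5 = 1425.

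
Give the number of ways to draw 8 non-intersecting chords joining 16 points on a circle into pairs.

1430

Non-crossing perfect matchings of 2n points on a circle are counted by C_n; with 16 points, n = 8.
C_8 = 1430.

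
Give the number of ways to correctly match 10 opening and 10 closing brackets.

16796

A balanced arrangement of 10 bracket pairs is a Dyck word of semilength 10, so the count is C_10.
C_10 = 16796.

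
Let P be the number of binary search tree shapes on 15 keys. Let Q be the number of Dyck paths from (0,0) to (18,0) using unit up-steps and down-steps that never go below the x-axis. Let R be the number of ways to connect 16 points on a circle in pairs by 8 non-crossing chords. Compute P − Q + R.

9691413

There are C_n binary search tree shapes on n keys; with n = 15 that is C_15. So P = C_15 = 9694845.
Paths of 9 up- and 9 down-steps that never dip below the axis are Dyck paths; their count is C_9. So Q = C_9 = 4862.
Non-crossing perfect matchings of 2n points on a circle are counted by C_n; with 16 points, n = 8. So R = C_8 = 1430.
P − Q + R = 9694845 − 4862 + 1430 = 9691413.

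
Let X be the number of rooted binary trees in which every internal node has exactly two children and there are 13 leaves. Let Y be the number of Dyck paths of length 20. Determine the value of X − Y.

A full binary tree with L leaves has L−1 internal nodes and is counted by C_{L−1}; L = 13 gives C_12. So X = C_12 = 208012.
Dyck paths of semilength n (length 2n) are counted by C_n; here n = 10. So Y = C_10 = 16796.
X − Y = 208012 − 16796 = 191216.

191216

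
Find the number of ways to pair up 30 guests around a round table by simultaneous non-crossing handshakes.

9694845

With 30 = 2·15 people, non-crossing handshake pairings are non-crossing perfect matchings on a circle, counted by C_15.
C_15 = C(30,15)/16 = 155117520/16 = 9694845.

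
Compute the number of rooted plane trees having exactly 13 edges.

742900

A rooted plane tree with 13 edges has 14 nodes, and the count is C_13.
C_13 = 742900.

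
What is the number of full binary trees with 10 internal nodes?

Full binary trees with n internal nodes are counted by C_n; here n = 10.
C_10 = 16796.

16796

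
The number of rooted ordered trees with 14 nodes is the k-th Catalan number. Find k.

A rooted plane tree on 14 nodes has 13 edges, and such trees are counted by C_13.

13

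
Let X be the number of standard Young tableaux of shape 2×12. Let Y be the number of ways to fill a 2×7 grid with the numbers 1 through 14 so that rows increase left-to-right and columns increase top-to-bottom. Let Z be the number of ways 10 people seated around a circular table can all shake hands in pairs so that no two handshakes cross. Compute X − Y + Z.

207625

By the hook-length formula (or a Dyck-path bijection), SYT of shape 2×12 number C_12. So X = C_12 = 208012.
By the hook-length formula (or a Dyck-path bijection), SYT of shape 2×7 number C_7. So Y = C_7 = 429.
Non-crossing handshake pairings of 2n people are counted by C_n; 10 people gives n = 5. So Z = C_5 = 42.
X − Y + Z = 208012 − 429 + 42 = 207625.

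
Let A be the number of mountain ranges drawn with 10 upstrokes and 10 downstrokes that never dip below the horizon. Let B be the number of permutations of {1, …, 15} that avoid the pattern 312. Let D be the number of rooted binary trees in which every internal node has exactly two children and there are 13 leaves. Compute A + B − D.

A Dyck path with 10 up-steps and 10 down-steps has semilength 10, so there are C_10 of them. So A = C_10 = 16796.
Permutations of [n] avoiding any single length-3 pattern are counted by C_n; here n = 15. So B = C_15 = 9694845.
Full binary trees with 13 leaves have 13−1 = 12 internal nodes, so there are C_12 of them. So D = C_12 = 208012.
A + B − D = 16796 + 9694845 − 208012 = 9503629.

9503629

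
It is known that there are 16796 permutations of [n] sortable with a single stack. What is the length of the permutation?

Stack-sortable permutations of [n] are counted by C_n. Since C_10 = 16796, the index is 10.

10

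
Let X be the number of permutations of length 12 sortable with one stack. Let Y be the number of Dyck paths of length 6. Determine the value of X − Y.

By Knuth's characterisation, the stack-sortable permutations of length 12 are the 231-avoiders, numbering C_12. So X = C_12 = 208012.
Paths of 3 up- and 3 down-steps that never dip below the axis are Dyck paths; their count is C_3. So Y = C_3 = 5.
X − Y = 208012 − 5 = 208007.

208007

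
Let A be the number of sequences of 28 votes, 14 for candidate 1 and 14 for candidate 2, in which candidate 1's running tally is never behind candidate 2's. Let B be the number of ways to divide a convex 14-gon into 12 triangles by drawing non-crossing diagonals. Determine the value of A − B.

Ballot sequences with n votes each where one side never trails are Dyck words, counted by C_n; here n = 14. So A = C_14 = 2674440.
A convex 14-gon is triangulated into 12 triangles, and the number of such triangulations is the Catalan number C_{14−2} = C_12. So B = C_12 = 208012.
A − B = 2674440 − 208012 = 2466428.

2466428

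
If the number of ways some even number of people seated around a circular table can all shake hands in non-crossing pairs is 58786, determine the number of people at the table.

Non-crossing handshake pairings of 2n people are counted by C_n; 58786 = C_11.
So n = 11, and there are 2n = 22 people.

22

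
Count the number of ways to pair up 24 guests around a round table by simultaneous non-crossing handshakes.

208012

Non-crossing handshake pairings of 2n people are counted by C_n; 24 people gives n = 12.
C_12 = C_11 · 2(2·11+1)/(11+2) = 58786 · 46/13 = 208012.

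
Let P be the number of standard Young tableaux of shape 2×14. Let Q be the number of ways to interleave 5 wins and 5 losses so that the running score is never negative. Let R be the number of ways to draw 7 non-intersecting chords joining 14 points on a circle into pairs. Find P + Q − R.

By the hook-length formula (or a Dyck-path bijection), SYT of shape 2×14 number C_14. So P = C_14 = 2674440.
Reading a vote for the leader as '(' and for the other as ')' turns such a sequence into a balanced string of 5 pairs, so the count is C_5. So Q = C_5 = 42.
Pairing 14 circle points by 7 non-crossing chords gives C_7 matchings. So R = C_7 = 429.
P + Q − R = 2674440 + 42 − 429 = 2674053.

2674053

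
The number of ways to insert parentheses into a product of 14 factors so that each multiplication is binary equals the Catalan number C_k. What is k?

Parenthesizations of m factors correspond to full binary trees with m leaves, counted by C_{m−1}; m = 14 gives C_13.

13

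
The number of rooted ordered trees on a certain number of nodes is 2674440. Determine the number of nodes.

Rooted ordered trees on m nodes are counted by C_{m−1}; 2674440 = C_14.
So the index is 14, and the number of nodes is 14 + 1 = 15.

15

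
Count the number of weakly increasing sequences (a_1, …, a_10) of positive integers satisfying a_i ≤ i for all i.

Weakly increasing sequences with a_i ≤ i biject with Dyck paths of semilength 10, so there are C_10.
C_10 = C_9 · 2(2·9+1)/(9+2) = 4862 · 38/11 = 16796.

16796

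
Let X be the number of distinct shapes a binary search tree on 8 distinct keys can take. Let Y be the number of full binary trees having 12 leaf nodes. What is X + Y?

60216

There are C_n binary search tree shapes on n keys; with n = 8 that is C_8. So X = C_8 = 1430.
Full binary trees with 12 leaves have 12−1 = 11 internal nodes, so there are C_11 of them. So Y = C_11 = 58786.
X + Y = 1430 + 58786 = 60216.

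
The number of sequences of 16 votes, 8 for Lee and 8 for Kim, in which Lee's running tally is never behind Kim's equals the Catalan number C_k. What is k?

Ballot sequences with n votes each where one side never trails are Dyck words, counted by C_n; here n = 8.

8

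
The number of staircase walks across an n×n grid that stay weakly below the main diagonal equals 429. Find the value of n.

Such diagonal-avoiding paths in an n×n grid are counted by C_n. The Catalan number equal to 429 is C_7.

7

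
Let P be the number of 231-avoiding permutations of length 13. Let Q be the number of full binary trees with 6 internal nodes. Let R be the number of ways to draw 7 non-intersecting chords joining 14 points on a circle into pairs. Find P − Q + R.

743197

Permutations of [n] avoiding any single length-3 pattern are counted by C_n; here n = 13. So P = C_13 = 742900.
Full binary trees with n internal nodes are counted by C_n; here n = 6. So Q = C_6 = 132.
Non-crossing perfect matchings of 2n points on a circle are counted by C_n; with 14 points, n = 7. So R = C_7 = 429.
P − Q + R = 742900 − 132 + 429 = 743197.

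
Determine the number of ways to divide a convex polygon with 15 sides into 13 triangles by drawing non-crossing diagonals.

The number of triangulations of a 15-gon is the Catalan number C_13 (index = sides − 2).
C_13 = 742900.

742900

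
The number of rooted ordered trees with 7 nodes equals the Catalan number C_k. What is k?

6

Rooted ordered (plane) trees on m nodes have m−1 edges and are counted by C_{m−1}; m = 7 gives C_6.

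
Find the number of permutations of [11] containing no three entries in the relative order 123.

58786

For any fixed pattern of length 3, the pattern-avoiding permutations of [11] number C_11.
C_11 = C(22,11)/12 = 705432/12 = 58786.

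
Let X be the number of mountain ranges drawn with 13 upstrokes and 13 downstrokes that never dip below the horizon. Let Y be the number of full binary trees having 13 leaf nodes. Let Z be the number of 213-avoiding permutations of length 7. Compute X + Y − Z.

950483

Paths of 13 up- and 13 down-steps that never dip below the axis are Dyck paths; their count is C_13. So X = C_13 = 742900.
A full binary tree with L leaves has L−1 internal nodes and is counted by C_{L−1}; L = 13 gives C_12. So Y = C_12 = 208012.
For any fixed pattern of length 3, the pattern-avoiding permutations of [7] number C_7. So Z = C_7 = 429.
X + Y − Z = 742900 + 208012 − 429 = 950483.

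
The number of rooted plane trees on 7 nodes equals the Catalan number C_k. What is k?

Rooted ordered (plane) trees on m nodes have m−1 edges and are counted by C_{m−1}; m = 7 gives C_6.

6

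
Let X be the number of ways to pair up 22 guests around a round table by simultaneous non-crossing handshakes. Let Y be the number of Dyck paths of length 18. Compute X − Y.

53924

With 22 = 2·11 people, non-crossing handshake pairings are non-crossing perfect matchings on a circle, counted by C_11. So X = C_11 = 58786.
Paths of 9 up- and 9 down-steps that never dip below the axis are Dyck paths; their count is C_9. So Y = C_9 = 4862.
X − Y = 58786 − 4862 = 53924.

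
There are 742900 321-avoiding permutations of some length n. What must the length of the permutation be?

13

Permutations of [n] avoiding a fixed length-3 pattern are counted by C_n, and C_13 = 742900.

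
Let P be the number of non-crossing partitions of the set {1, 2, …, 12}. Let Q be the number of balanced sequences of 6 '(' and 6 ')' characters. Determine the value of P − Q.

207880

The non-crossing partitions of [12] form a lattice of size C_12. So P = C_12 = 208012.
Balanced strings of n pairs of brackets are counted by C_n; here n = 6. So Q = C_6 = 132.
P − Q = 208012 − 132 = 207880.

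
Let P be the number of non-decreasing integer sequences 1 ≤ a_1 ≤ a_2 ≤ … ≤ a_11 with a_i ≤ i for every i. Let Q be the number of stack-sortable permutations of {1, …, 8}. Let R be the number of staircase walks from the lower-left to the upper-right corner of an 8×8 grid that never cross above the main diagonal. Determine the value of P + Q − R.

Such sub-staircase sequences of length n are counted by C_n; here n = 11. So P = C_11 = 58786.
Stack-sortable permutations are exactly the 231-avoiding ones, counted by C_n; here n = 8. So Q = C_8 = 1430.
Monotone paths in an n×n grid that stay weakly below the diagonal are counted by C_n; here n = 8. So R = C_8 = 1430.
P + Q − R = 58786 + 1430 − 1430 = 58786.

58786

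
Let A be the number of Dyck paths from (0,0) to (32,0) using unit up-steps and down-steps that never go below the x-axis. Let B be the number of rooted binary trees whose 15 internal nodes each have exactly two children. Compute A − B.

25662825

Paths of 16 up- and 16 down-steps that never dip below the axis are Dyck paths; their count is C_16. So A = C_16 = 35357670.
Full binary trees with n internal nodes are counted by C_n; here n = 15. So B = C_15 = 9694845.
A − B = 35357670 − 9694845 = 25662825.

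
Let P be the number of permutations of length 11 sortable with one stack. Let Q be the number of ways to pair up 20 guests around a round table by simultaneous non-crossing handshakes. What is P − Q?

Stack-sortable permutations are exactly the 231-avoiding ones, counted by C_n; here n = 11. So P = C_11 = 58786.
Non-crossing handshake pairings of 2n people are counted by C_n; 20 people gives n = 10. So Q = C_10 = 16796.
P − Q = 58786 − 16796 = 41990.

41990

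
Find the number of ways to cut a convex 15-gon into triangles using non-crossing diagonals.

742900

A convex 15-gon is triangulated into 13 triangles, and the number of such triangulations is the Catalan number C_{15−2} = C_13.
C_13 = C(26,13)/14 = 10400600/14 = 742900.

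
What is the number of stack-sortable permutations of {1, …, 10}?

By Knuth's characterisation, the stack-sortable permutations of length 10 are the 231-avoiders, numbering C_10.
C_10 = 16796.

16796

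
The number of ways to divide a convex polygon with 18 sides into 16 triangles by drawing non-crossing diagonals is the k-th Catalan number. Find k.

A convex 18-gon is triangulated into 16 triangles, and the number of such triangulations is the Catalan number C_{18−2} = C_16.

16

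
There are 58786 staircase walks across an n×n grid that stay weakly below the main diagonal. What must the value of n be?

11

Such diagonal-avoiding paths in an n×n grid are counted by C_n, and C_11 = 58786.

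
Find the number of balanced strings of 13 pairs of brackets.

742900

A balanced arrangement of 13 bracket pairs is a Dyck word of semilength 13, so the count is C_13.
C_13 = C(26,13)/14 = 10400600/14 = 742900.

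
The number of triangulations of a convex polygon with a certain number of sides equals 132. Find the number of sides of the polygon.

Triangulations of a convex m-gon are counted by C_{m−2}; 132 = C_6.
So m − 2 = 6, giving m = 8 sides.

8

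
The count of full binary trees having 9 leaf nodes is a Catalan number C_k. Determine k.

Full binary trees with 9 leaves have 9−1 = 8 internal nodes, so there are C_8 of them.

8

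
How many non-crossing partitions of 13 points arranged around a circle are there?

The non-crossing partitions of [13] form a lattice of size C_13.
C_13 = 742900.

742900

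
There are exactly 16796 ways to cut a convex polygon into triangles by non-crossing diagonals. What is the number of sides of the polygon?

Triangulations of a convex m-gon are counted by C_{m−2}, and C_10 = 16796.
So m − 2 = 10, giving m = 12 sides.

12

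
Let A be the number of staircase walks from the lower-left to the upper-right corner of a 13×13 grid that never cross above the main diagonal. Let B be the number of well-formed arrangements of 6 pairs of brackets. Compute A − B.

Sub-diagonal monotone paths from (0,0) to (13,13) biject with Dyck paths of semilength 13, giving C_13. So A = C_13 = 742900.
Balanced strings of n pairs of brackets are counted by C_n; here n = 6. So B = C_6 = 132.
A − B = 742900 − 132 = 742768.

742768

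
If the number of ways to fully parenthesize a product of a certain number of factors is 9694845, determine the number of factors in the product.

16

Parenthesizations of m factors are counted by C_{m−1}, and C_15 = 9694845.
So the index is 15, and the number of factors is 15 + 1 = 16.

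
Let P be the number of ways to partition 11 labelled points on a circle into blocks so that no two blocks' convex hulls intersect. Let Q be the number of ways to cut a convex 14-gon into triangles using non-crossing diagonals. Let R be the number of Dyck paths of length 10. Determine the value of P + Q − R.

Non-crossing partitions of an n-element set are counted by C_n; here n = 11. So P = C_11 = 58786.
Triangulations of a convex m-gon are counted by C_{m−2}; with m = 14 this is C_12. So Q = C_12 = 208012.
Paths of 5 up- and 5 down-steps that never dip below the axis are Dyck paths; their count is C_5. So R = C_5 = 42.
P + Q − R = 58786 + 208012 − 42 = 266756.

266756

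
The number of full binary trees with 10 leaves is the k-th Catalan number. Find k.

Full binary trees with 10 leaves have 10−1 = 9 internal nodes, so there are C_9 of them.

9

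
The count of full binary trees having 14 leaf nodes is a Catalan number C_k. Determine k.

A full binary tree with L leaves has L−1 internal nodes and is counted by C_{L−1}; L = 14 gives C_13.

13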